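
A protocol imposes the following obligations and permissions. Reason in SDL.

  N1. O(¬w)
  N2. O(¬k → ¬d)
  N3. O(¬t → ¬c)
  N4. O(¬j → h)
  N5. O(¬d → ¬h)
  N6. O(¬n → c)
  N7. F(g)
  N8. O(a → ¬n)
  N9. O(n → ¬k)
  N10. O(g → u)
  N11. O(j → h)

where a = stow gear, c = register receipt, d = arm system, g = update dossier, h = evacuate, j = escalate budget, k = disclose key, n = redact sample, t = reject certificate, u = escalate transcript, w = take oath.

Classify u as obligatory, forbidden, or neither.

Neither

Premise 10 is O(g → u), but O(g) is not derivable from the premises, so it does not yield O(u).
No premise or chain of K-axiom applications forces O(u), and none forces O(¬u). So u is neither obligatory nor forbidden under these norms.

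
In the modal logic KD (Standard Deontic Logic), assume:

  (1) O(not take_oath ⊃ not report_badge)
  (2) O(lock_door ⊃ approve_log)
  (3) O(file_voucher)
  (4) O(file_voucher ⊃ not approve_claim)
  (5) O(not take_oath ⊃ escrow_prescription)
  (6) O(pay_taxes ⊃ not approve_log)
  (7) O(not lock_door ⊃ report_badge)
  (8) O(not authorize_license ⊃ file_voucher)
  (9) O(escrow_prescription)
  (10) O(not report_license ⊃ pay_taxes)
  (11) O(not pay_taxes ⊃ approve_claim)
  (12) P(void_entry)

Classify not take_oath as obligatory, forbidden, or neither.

From premise 3 we have O(file_voucher).
From O(file_voucher) and premise 4, O(file_voucher ⊃ not approve_claim), we obtain O(not approve_claim).
The contrapositive of premise 11 (O(not pay_taxes ⊃ approve_claim)) is O(not approve_claim ⊃ pay_taxes), and O(not approve_claim) is already established, so O(pay_taxes).
Applying K to premise 6 (O(pay_taxes ⊃ not approve_log)) and O(pay_taxes) yields O(not approve_log).
Premise 2, O(lock_door ⊃ approve_log), contraposes to O(not approve_log ⊃ not lock_door); with O(not approve_log) we get O(not lock_door).
Premise 7 is O(not lock_door ⊃ report_badge); since O(not lock_door), deontic closure gives O(report_badge).
Premise 1 is O(not take_oath ⊃ not report_badge); contrapositively O(report_badge ⊃ take_oath). Since O(report_badge) holds, K gives O(take_oath).
Premises 5, 8, 9, 10, 12 do not contribute to this derivation.
Thus O(take_oath), which is F(not take_oath): not take_oath is forbidden.

Forbidden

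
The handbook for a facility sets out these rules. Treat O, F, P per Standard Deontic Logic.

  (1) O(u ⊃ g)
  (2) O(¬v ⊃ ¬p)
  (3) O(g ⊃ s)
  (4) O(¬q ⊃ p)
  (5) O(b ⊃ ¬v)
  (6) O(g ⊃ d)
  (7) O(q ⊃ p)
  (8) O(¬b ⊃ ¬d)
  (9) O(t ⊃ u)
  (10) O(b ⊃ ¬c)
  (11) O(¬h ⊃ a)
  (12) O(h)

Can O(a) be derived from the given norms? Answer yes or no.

No

Premise 11 is O(¬h ⊃ a), but O(¬h) is not derivable from the premises, so it does not yield O(a).
No other premise forces O(a). An ideal world satisfying every premise can still have a false, so O(a) is not derivable.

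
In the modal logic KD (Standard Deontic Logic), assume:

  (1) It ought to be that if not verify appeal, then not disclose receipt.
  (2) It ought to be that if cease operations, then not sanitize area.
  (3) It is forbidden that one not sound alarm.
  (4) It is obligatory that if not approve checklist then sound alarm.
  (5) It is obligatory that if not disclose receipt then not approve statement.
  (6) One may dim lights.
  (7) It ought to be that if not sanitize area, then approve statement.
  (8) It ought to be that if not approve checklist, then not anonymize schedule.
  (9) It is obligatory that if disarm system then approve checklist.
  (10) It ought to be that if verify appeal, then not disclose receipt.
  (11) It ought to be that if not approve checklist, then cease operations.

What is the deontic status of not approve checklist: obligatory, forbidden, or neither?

Forbidden

Premises 1 and 10 are O(¬verify_appeal → ¬disclose_receipt) and O(verify_appeal → ¬disclose_receipt); every ideal world satisfies ¬verify_appeal or verify_appeal, so in either case ¬disclose_receipt holds — hence O(¬disclose_receipt).
With premise 5, O(¬disclose_receipt → ¬approve_statement), the K-axiom yields O(¬approve_statement).
The contrapositive of premise 7 (O(¬sanitize_area → approve_statement)) is O(¬approve_statement → sanitize_area), and O(¬approve_statement) is already established, so O(sanitize_area).
The contrapositive of premise 2 (O(cease_operations → ¬sanitize_area)) is O(sanitize_area → ¬cease_operations), and O(sanitize_area) is already established, so O(¬cease_operations).
Premise 11 is O(¬approve_checklist → cease_operations); contrapositively O(¬cease_operations → approve_checklist). Since O(¬cease_operations) holds, K gives O(approve_checklist).
Premises 3, 4, 6, 8, 9 do not contribute to this derivation.
Thus O(approve_checklist), which is F(¬approve_checklist): ¬approve_checklist is forbidden.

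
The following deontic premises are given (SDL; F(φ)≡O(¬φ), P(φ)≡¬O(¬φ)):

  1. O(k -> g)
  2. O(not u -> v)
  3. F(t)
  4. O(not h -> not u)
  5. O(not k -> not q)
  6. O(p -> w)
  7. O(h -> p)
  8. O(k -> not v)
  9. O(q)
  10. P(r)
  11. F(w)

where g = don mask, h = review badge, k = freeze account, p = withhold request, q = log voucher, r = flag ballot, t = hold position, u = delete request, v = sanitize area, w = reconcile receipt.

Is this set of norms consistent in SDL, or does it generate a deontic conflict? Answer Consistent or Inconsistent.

Inconsistent

Premise 11 is F(w), i.e. O(not w).
Premise 6, O(p -> w), contraposes to O(not w -> not p); with O(not w) we get O(not p).
Premise 7 is O(h -> p); contrapositively O(not p -> not h). Since O(not p) holds, K gives O(not h).
Applying K to premise 4 (O(not h -> not u)) and O(not h) yields O(not u).
Applying K to premise 2 (O(not u -> v)) and O(not u) yields O(v).
Premise 8 is O(k -> not v); contrapositively O(v -> not k). Since O(v) holds, K gives O(not k).
Applying K to premise 5 (O(not k -> not q)) and O(not k) yields O(not q).
Yet premise 9 states O(q).
We now have both O(not q) and O(q) — q is simultaneously obligatory and forbidden, violating the D-axiom.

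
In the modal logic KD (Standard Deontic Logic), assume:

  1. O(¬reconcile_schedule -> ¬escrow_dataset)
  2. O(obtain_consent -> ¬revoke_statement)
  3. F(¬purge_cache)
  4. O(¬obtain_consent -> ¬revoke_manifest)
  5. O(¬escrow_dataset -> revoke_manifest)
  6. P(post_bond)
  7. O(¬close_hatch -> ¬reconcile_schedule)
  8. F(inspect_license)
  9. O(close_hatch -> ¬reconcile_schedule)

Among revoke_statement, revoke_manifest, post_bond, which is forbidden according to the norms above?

revoke_statement

Premises 9 and 7 are O(close_hatch -> ¬reconcile_schedule) and O(¬close_hatch -> ¬reconcile_schedule); every ideal world satisfies close_hatch or ¬close_hatch, so in either case ¬reconcile_schedule holds — hence O(¬reconcile_schedule).
From O(¬reconcile_schedule) and premise 1, O(¬reconcile_schedule -> ¬escrow_dataset), we obtain O(¬escrow_dataset).
Premise 5 is O(¬escrow_dataset -> revoke_manifest); since O(¬escrow_dataset), deontic closure gives O(revoke_manifest).
Premise 4, O(¬obtain_consent -> ¬revoke_manifest), contraposes to O(revoke_manifest -> obtain_consent); with O(revoke_manifest) we get O(obtain_consent).
Premise 2 is O(obtain_consent -> ¬revoke_statement); since O(obtain_consent), deontic closure gives O(¬revoke_statement).
So O(¬revoke_statement) holds, i.e. revoke_statement is forbidden. None of the other listed options is forbidden under the premises.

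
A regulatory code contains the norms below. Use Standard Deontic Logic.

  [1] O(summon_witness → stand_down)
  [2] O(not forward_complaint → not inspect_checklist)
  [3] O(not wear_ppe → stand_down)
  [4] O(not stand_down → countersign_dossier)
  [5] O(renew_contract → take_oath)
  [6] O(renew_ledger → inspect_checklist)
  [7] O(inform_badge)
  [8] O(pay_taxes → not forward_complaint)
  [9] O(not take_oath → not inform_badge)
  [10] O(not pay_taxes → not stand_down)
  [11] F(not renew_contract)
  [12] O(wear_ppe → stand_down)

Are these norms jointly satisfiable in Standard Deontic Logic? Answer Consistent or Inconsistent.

Consistent

Premise 9 is O(not take_oath → not inform_badge), but O(not take_oath) is not derivable from the premises, so it does not yield O(not inform_badge).
So O(not inform_badge) is not derivable, and the apparent clash with O(inform_badge) does not arise.
A world satisfying every obligation exists (e.g. countersign_dossier=false, forward_complaint=false, inform_badge=true, inspect_checklist=false, pay_taxes=true, renew_contract=true, renew_ledger=false, stand_down=true, summon_witness=false, take_oath=true, wear_ppe=false); no atom is both obligatory and forbidden, so the set is consistent.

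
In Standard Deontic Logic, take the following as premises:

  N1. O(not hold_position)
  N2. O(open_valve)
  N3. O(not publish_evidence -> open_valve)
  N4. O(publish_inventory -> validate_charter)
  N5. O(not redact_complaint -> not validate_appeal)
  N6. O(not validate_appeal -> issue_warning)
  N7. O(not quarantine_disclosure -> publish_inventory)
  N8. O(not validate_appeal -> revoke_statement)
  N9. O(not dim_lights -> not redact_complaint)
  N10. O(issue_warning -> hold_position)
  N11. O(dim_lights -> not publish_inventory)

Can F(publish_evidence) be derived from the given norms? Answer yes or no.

No

Premise 3 is O(not publish_evidence -> open_valve); even if O(open_valve) held, inferring O(not publish_evidence) would be affirming the consequent — invalid.
No other premise forces O(not publish_evidence). An ideal world satisfying every premise can still have publish_evidence true, so F(publish_evidence) is not derivable.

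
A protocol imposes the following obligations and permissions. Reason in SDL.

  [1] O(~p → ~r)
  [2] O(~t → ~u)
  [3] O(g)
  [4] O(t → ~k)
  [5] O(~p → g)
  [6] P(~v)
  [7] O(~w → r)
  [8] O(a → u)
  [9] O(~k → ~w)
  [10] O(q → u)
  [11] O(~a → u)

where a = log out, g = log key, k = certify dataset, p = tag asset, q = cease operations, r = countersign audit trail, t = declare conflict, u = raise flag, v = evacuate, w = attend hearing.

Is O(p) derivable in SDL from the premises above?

Yes

By case analysis on ~a: premise 11 gives O(~a → u) and premise 8 gives O(a → u), so O(u) either way.
Premise 2, O(~t → ~u), contraposes to O(u → t); with O(u) we get O(t).
Applying K to premise 4 (O(t → ~k)) and O(t) yields O(~k).
Applying K to premise 9 (O(~k → ~w)) and O(~k) yields O(~w).
With premise 7, O(~w → r), the K-axiom yields O(r).
Premise 1, O(~p → ~r), contraposes to O(r → p); with O(r) we get O(p).
Premises 3, 5, 6, 10 do not contribute to this derivation.
So O(p) follows.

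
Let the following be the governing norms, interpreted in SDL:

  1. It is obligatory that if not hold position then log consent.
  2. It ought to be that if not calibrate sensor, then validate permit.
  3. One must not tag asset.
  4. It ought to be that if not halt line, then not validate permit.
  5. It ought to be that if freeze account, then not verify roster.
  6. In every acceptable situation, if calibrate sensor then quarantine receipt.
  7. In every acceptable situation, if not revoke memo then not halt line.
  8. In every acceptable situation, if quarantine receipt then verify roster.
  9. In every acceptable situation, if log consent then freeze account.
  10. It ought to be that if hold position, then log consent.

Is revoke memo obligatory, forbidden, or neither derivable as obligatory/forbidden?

Obligatory

By case analysis on ¬hold_position: premise 1 gives O(¬hold_position → log_consent) and premise 10 gives O(hold_position → log_consent), so O(log_consent) either way.
Applying K to premise 9 (O(log_consent → freeze_account)) and O(log_consent) yields O(freeze_account).
Applying K to premise 5 (O(freeze_account → ¬verify_roster)) and O(freeze_account) yields O(¬verify_roster).
The contrapositive of premise 8 (O(quarantine_receipt → verify_roster)) is O(¬verify_roster → ¬quarantine_receipt), and O(¬verify_roster) is already established, so O(¬quarantine_receipt).
Premise 6, O(calibrate_sensor → quarantine_receipt), contraposes to O(¬quarantine_receipt → ¬calibrate_sensor); with O(¬quarantine_receipt) we get O(¬calibrate_sensor).
Applying K to premise 2 (O(¬calibrate_sensor → validate_permit)) and O(¬calibrate_sensor) yields O(validate_permit).
Premise 4 is O(¬halt_line → ¬validate_permit); contrapositively O(validate_permit → halt_line). Since O(validate_permit) holds, K gives O(halt_line).
Premise 7, O(¬revoke_memo → ¬halt_line), contraposes to O(halt_line → revoke_memo); with O(halt_line) we get O(revoke_memo).
Premise 3 does not contribute to this derivation.
Hence revoke_memo is obligatory.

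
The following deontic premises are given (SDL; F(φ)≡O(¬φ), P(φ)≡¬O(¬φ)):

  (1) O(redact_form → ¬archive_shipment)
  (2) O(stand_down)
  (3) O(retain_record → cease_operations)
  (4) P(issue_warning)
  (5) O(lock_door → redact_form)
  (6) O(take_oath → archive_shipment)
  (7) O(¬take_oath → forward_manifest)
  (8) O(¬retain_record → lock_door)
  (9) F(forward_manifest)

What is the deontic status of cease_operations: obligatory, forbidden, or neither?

Obligatory

Premise 9 is F(forward_manifest), i.e. O(¬forward_manifest).
Premise 7, O(¬take_oath → forward_manifest), contraposes to O(¬forward_manifest → take_oath); with O(¬forward_manifest) we get O(take_oath).
From O(take_oath) and premise 6, O(take_oath → archive_shipment), we obtain O(archive_shipment).
The contrapositive of premise 1 (O(redact_form → ¬archive_shipment)) is O(archive_shipment → ¬redact_form), and O(archive_shipment) is already established, so O(¬redact_form).
The contrapositive of premise 5 (O(lock_door → redact_form)) is O(¬redact_form → ¬lock_door), and O(¬redact_form) is already established, so O(¬lock_door).
The contrapositive of premise 8 (O(¬retain_record → lock_door)) is O(¬lock_door → retain_record), and O(¬lock_door) is already established, so O(retain_record).
From O(retain_record) and premise 3, O(retain_record → cease_operations), we obtain O(cease_operations).
Premises 2, 4 do not contribute to this derivation.
Hence cease_operations is obligatory.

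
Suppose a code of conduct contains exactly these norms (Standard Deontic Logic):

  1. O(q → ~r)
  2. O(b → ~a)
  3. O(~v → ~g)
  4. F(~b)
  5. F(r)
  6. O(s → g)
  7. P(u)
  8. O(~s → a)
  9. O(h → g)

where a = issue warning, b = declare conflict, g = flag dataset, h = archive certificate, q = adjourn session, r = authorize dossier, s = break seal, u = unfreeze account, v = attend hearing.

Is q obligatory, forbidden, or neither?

Premise 1 is O(q → ~r); even if O(~r) held, inferring O(q) would be affirming the consequent — invalid.
No premise or chain of K-axiom applications forces O(q), and none forces O(~q). So q is neither obligatory nor forbidden under these norms.

Neither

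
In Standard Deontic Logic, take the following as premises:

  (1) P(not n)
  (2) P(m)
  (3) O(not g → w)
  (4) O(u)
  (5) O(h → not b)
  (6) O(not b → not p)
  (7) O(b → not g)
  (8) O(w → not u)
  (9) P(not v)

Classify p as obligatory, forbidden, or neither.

Premise 4 states O(u) outright.
The contrapositive of premise 8 (O(w → not u)) is O(u → not w), and O(u) is already established, so O(not w).
The contrapositive of premise 3 (O(not g → w)) is O(not w → g), and O(not w) is already established, so O(g).
Premise 7, O(b → not g), contraposes to O(g → not b); with O(g) we get O(not b).
Applying K to premise 6 (O(not b → not p)) and O(not b) yields O(not p).
Premises 1, 2, 5, 9 do not contribute to this derivation.
Thus O(not p), which is F(p): p is forbidden.

Forbidden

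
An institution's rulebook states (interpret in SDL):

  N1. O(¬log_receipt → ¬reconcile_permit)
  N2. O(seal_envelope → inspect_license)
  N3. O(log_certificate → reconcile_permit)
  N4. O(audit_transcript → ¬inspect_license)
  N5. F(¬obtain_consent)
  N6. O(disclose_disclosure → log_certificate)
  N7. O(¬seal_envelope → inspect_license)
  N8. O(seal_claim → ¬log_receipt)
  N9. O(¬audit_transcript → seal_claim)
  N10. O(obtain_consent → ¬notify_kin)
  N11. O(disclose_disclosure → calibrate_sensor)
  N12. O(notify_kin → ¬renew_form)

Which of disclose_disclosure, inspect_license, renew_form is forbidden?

disclose_disclosure

Premises 7 and 2 cover both cases: O(¬seal_envelope → inspect_license) and O(seal_envelope → inspect_license). Since ¬seal_envelope ∨ seal_envelope is a tautology, O(inspect_license) follows.
The contrapositive of premise 4 (O(audit_transcript → ¬inspect_license)) is O(inspect_license → ¬audit_transcript), and O(inspect_license) is already established, so O(¬audit_transcript).
Premise 9 is O(¬audit_transcript → seal_claim); since O(¬audit_transcript), deontic closure gives O(seal_claim).
Applying K to premise 8 (O(seal_claim → ¬log_receipt)) and O(seal_claim) yields O(¬log_receipt).
Premise 1 is O(¬log_receipt → ¬reconcile_permit); since O(¬log_receipt), deontic closure gives O(¬reconcile_permit).
The contrapositive of premise 3 (O(log_certificate → reconcile_permit)) is O(¬reconcile_permit → ¬log_certificate), and O(¬reconcile_permit) is already established, so O(¬log_certificate).
Premise 6 is O(disclose_disclosure → log_certificate); contrapositively O(¬log_certificate → ¬disclose_disclosure). Since O(¬log_certificate) holds, K gives O(¬disclose_disclosure).
So O(¬disclose_disclosure) holds, i.e. disclose_disclosure is forbidden. None of the other listed options is forbidden under the premises.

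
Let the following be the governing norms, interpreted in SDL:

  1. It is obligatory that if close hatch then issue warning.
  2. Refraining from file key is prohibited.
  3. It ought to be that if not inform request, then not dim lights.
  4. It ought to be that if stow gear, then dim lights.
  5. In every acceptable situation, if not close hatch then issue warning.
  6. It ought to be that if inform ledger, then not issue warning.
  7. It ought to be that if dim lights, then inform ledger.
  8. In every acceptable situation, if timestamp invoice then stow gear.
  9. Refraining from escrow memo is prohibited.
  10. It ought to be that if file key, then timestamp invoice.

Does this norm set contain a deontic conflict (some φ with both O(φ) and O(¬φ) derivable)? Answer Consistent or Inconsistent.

By case analysis on ¬close_hatch: premise 5 gives O(¬close_hatch → issue_warning) and premise 1 gives O(close_hatch → issue_warning), so O(issue_warning) either way.
The contrapositive of premise 6 (O(inform_ledger → ¬issue_warning)) is O(issue_warning → ¬inform_ledger), and O(issue_warning) is already established, so O(¬inform_ledger).
The contrapositive of premise 7 (O(dim_lights → inform_ledger)) is O(¬inform_ledger → ¬dim_lights), and O(¬inform_ledger) is already established, so O(¬dim_lights).
Premise 4, O(stow_gear → dim_lights), contraposes to O(¬dim_lights → ¬stow_gear); with O(¬dim_lights) we get O(¬stow_gear).
The contrapositive of premise 8 (O(timestamp_invoice → stow_gear)) is O(¬stow_gear → ¬timestamp_invoice), and O(¬stow_gear) is already established, so O(¬timestamp_invoice).
The contrapositive of premise 10 (O(file_key → timestamp_invoice)) is O(¬timestamp_invoice → ¬file_key), and O(¬timestamp_invoice) is already established, so O(¬file_key).
Yet premise 2 is F(¬file_key), i.e. O(file_key).
We now have both O(¬file_key) and O(file_key) — file_key is simultaneously obligatory and forbidden, violating the D-axiom.

Inconsistent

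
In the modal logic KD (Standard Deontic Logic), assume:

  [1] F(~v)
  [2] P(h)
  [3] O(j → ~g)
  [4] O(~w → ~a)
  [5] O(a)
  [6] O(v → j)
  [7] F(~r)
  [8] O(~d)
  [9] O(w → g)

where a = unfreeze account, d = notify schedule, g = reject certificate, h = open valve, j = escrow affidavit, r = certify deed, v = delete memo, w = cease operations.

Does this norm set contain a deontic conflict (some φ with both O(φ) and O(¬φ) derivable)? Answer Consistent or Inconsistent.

Inconsistent

Premise 5 gives O(a).
The contrapositive of premise 4 (O(~w → ~a)) is O(a → w), and O(a) is already established, so O(w).
Applying K to premise 9 (O(w → g)) and O(w) yields O(g).
Premise 3, O(j → ~g), contraposes to O(g → ~j); with O(g) we get O(~j).
Premise 6, O(v → j), contraposes to O(~j → ~v); with O(~j) we get O(~v).
But premise 1, F(~v), means O(v).
We now have both O(~v) and O(v) — v is simultaneously obligatory and forbidden, violating the D-axiom.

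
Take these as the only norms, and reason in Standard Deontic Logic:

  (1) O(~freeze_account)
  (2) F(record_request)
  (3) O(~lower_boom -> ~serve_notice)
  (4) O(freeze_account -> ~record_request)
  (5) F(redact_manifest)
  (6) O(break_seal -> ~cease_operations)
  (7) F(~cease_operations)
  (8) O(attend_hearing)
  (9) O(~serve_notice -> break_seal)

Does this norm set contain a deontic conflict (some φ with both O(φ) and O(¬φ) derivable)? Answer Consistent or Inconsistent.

Consistent

Premise 4 is O(freeze_account -> ~record_request); even if O(~record_request) held, inferring O(freeze_account) would be affirming the consequent — invalid.
So O(freeze_account) is not derivable, and the apparent clash with O(~freeze_account) does not arise.
A world satisfying every obligation exists (e.g. attend_hearing=true, break_seal=false, cease_operations=true, freeze_account=false, lower_boom=true, record_request=false, redact_manifest=false, serve_notice=true); no atom is both obligatory and forbidden, so the set is consistent.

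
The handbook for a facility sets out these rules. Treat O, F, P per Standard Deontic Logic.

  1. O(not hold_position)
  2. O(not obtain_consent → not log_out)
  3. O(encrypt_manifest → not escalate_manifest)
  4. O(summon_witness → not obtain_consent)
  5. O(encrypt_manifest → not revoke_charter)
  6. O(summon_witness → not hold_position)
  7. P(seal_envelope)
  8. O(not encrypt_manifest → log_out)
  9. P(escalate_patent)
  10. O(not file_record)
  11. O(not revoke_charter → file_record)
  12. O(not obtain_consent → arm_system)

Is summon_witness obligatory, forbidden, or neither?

From premise 10 we have O(not file_record).
Premise 11, O(not revoke_charter → file_record), contraposes to O(not file_record → revoke_charter); with O(not file_record) we get O(revoke_charter).
The contrapositive of premise 5 (O(encrypt_manifest → not revoke_charter)) is O(revoke_charter → not encrypt_manifest), and O(revoke_charter) is already established, so O(not encrypt_manifest).
From O(not encrypt_manifest) and premise 8, O(not encrypt_manifest → log_out), we obtain O(log_out).
The contrapositive of premise 2 (O(not obtain_consent → not log_out)) is O(log_out → obtain_consent), and O(log_out) is already established, so O(obtain_consent).
The contrapositive of premise 4 (O(summon_witness → not obtain_consent)) is O(obtain_consent → not summon_witness), and O(obtain_consent) is already established, so O(not summon_witness).
Premises 1, 3, 6, 7, 9, 12 do not contribute to this derivation.
Thus O(not summon_witness), which is F(summon_witness): summon_witness is forbidden.

Forbidden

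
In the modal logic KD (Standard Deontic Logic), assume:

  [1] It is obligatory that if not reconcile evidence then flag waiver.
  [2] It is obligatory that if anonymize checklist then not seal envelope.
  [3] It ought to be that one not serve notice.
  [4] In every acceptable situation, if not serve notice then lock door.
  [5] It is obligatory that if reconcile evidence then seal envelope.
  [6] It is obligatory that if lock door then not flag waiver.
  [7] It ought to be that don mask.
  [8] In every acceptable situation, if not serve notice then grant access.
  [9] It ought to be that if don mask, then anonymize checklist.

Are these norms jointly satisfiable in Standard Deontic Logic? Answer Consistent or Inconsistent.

Inconsistent

Premise 7 states O(don_mask) outright.
With premise 9, O(don_mask → anonymize_checklist), the K-axiom yields O(anonymize_checklist).
From O(anonymize_checklist) and premise 2, O(anonymize_checklist → ¬seal_envelope), we obtain O(¬seal_envelope).
The contrapositive of premise 5 (O(reconcile_evidence → seal_envelope)) is O(¬seal_envelope → ¬reconcile_evidence), and O(¬seal_envelope) is already established, so O(¬reconcile_evidence).
With premise 1, O(¬reconcile_evidence → flag_waiver), the K-axiom yields O(flag_waiver).
Premise 6 is O(lock_door → ¬flag_waiver); contrapositively O(flag_waiver → ¬lock_door). Since O(flag_waiver) holds, K gives O(¬lock_door).
Premise 4 is O(¬serve_notice → lock_door); contrapositively O(¬lock_door → serve_notice). Since O(¬lock_door) holds, K gives O(serve_notice).
Yet premise 3 states O(¬serve_notice).
We now have both O(serve_notice) and O(¬serve_notice) — serve_notice is simultaneously obligatory and forbidden, violating the D-axiom.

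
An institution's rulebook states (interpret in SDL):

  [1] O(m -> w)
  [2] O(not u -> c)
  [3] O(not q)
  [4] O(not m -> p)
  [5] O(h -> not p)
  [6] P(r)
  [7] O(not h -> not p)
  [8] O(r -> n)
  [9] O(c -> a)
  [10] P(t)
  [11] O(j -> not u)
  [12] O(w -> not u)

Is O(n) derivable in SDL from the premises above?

Premise 8 is O(r -> n), but O(r) is not derivable from the premises (the permission P(r) asserts only not O(not r), not O(r)), so it does not yield O(n).
No other premise forces O(n). An ideal world satisfying every premise can still have n false, so O(n) is not derivable.

No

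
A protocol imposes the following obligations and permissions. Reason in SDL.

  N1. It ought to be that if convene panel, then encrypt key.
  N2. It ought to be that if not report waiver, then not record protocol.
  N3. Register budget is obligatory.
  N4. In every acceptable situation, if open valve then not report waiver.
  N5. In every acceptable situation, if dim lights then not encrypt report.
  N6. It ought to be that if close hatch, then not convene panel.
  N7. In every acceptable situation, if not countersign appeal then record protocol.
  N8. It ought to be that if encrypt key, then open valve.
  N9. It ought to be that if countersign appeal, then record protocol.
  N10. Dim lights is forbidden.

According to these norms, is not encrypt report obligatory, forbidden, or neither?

Premise 5 is O(dim_lights → ¬encrypt_report), but O(dim_lights) is not derivable from the premises, so it does not yield O(¬encrypt_report).
No premise or chain of K-axiom applications forces O(¬encrypt_report), and none forces O(encrypt_report). So ¬encrypt_report is neither obligatory nor forbidden under these norms.

Neither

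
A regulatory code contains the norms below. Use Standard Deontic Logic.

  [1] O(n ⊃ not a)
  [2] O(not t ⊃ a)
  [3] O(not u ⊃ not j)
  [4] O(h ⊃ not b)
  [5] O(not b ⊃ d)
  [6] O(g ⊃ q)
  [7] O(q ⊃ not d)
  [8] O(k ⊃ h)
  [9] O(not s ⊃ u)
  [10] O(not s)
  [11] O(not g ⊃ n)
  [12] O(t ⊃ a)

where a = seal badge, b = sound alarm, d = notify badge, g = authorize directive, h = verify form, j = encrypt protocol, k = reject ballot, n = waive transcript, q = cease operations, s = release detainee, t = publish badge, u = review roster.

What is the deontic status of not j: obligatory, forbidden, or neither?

Neither

Premise 3 is O(not u ⊃ not j), but O(not u) is not derivable from the premises, so it does not yield O(not j).
No premise or chain of K-axiom applications forces O(not j), and none forces O(j). So not j is neither obligatory nor forbidden under these norms.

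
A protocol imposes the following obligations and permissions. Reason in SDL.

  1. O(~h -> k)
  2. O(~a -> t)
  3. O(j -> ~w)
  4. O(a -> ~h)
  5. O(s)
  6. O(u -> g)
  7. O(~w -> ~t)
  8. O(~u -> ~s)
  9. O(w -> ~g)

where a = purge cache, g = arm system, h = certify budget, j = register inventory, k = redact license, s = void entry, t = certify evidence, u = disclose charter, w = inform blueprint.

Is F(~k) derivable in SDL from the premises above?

Yes

From premise 5 we have O(s).
Premise 8, O(~u -> ~s), contraposes to O(s -> u); with O(s) we get O(u).
From O(u) and premise 6, O(u -> g), we obtain O(g).
Premise 9 is O(w -> ~g); contrapositively O(g -> ~w). Since O(g) holds, K gives O(~w).
From O(~w) and premise 7, O(~w -> ~t), we obtain O(~t).
The contrapositive of premise 2 (O(~a -> t)) is O(~t -> a), and O(~t) is already established, so O(a).
Premise 4 is O(a -> ~h); since O(a), deontic closure gives O(~h).
From O(~h) and premise 1, O(~h -> k), we obtain O(k).
Premise 3 does not contribute to this derivation.
So O(k) holds, i.e. F(~k). The claim follows.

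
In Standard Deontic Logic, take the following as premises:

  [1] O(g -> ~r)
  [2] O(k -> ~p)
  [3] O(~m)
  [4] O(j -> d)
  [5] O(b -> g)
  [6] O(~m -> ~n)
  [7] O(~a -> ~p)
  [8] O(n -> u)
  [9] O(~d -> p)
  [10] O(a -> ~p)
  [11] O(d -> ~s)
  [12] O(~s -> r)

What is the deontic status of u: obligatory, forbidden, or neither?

Premise 8 is O(n -> u), but O(n) is not derivable from the premises, so it does not yield O(u).
No premise or chain of K-axiom applications forces O(u), and none forces O(~u). So u is neither obligatory nor forbidden under these norms.

Neither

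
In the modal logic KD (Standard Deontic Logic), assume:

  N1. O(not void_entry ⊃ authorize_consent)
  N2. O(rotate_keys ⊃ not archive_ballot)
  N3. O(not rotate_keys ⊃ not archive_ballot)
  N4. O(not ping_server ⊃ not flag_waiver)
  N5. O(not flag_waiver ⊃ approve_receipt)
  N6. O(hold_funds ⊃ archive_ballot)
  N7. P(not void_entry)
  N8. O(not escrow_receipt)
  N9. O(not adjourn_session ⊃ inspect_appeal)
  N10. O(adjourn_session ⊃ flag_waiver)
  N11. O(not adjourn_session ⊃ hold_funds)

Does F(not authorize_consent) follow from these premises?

Premise 1 is O(not void_entry ⊃ authorize_consent), but O(not void_entry) is not derivable from the premises (the permission P(not void_entry) asserts only not O(void_entry), not O(not void_entry)), so it does not yield O(authorize_consent).
No other premise forces O(authorize_consent). An ideal world satisfying every premise can still have not authorize_consent true, so F(not authorize_consent) is not derivable.

No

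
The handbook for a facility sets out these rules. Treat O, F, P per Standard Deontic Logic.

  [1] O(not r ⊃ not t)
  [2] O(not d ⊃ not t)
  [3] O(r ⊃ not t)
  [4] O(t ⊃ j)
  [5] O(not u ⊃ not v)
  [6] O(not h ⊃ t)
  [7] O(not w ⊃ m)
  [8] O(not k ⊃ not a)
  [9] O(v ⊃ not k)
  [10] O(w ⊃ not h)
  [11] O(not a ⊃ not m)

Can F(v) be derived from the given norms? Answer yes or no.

Yes

By case analysis on not r: premise 1 gives O(not r ⊃ not t) and premise 3 gives O(r ⊃ not t), so O(not t) either way.
Premise 6 is O(not h ⊃ t); contrapositively O(not t ⊃ h). Since O(not t) holds, K gives O(h).
Premise 10, O(w ⊃ not h), contraposes to O(h ⊃ not w); with O(h) we get O(not w).
From O(not w) and premise 7, O(not w ⊃ m), we obtain O(m).
Premise 11, O(not a ⊃ not m), contraposes to O(m ⊃ a); with O(m) we get O(a).
Premise 8 is O(not k ⊃ not a); contrapositively O(a ⊃ k). Since O(a) holds, K gives O(k).
Premise 9 is O(v ⊃ not k); contrapositively O(k ⊃ not v). Since O(k) holds, K gives O(not v).
Premises 2, 4, 5 do not contribute to this derivation.
So O(not v) holds, i.e. F(v). The claim follows.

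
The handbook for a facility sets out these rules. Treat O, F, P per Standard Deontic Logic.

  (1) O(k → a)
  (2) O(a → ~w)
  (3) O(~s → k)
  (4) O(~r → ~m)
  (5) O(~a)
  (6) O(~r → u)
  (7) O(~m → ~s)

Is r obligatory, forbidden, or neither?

Obligatory

Premise 5 states O(~a) outright.
Premise 1, O(k → a), contraposes to O(~a → ~k); with O(~a) we get O(~k).
The contrapositive of premise 3 (O(~s → k)) is O(~k → s), and O(~k) is already established, so O(s).
The contrapositive of premise 7 (O(~m → ~s)) is O(s → m), and O(s) is already established, so O(m).
Premise 4 is O(~r → ~m); contrapositively O(m → r). Since O(m) holds, K gives O(r).
Premises 2, 6 do not contribute to this derivation.
Hence r is obligatory.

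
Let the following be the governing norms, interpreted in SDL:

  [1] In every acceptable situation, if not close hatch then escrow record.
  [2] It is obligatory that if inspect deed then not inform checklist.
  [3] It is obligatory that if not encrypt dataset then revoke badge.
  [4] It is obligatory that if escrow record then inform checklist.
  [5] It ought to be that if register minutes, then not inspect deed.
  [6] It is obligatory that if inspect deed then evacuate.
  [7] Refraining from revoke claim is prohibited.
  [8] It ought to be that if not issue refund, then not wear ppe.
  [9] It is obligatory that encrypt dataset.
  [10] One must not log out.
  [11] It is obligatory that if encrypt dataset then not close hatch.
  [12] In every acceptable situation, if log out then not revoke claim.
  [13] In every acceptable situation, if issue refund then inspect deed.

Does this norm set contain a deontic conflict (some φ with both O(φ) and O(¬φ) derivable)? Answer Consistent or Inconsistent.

Consistent

Premise 12 is O(log_out → ¬revoke_claim), but O(log_out) is not derivable from the premises, so it does not yield O(¬revoke_claim).
So O(¬revoke_claim) is not derivable, and the apparent clash with O(revoke_claim) does not arise.
A world satisfying every obligation exists (e.g. close_hatch=false, encrypt_dataset=true, escrow_record=true, evacuate=false, inform_checklist=true, inspect_deed=false, issue_refund=false, log_out=false, register_minutes=false, revoke_badge=false, revoke_claim=true, wear_ppe=false); no atom is both obligatory and forbidden, so the set is consistent.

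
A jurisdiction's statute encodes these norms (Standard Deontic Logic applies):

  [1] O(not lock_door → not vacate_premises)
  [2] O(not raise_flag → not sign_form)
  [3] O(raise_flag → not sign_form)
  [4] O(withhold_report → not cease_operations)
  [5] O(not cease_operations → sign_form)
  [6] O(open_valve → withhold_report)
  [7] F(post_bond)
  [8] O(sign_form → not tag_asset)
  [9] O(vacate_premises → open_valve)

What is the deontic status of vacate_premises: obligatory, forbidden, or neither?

Forbidden

By case analysis on raise_flag: premise 3 gives O(raise_flag → not sign_form) and premise 2 gives O(not raise_flag → not sign_form), so O(not sign_form) either way.
Premise 5 is O(not cease_operations → sign_form); contrapositively O(not sign_form → cease_operations). Since O(not sign_form) holds, K gives O(cease_operations).
The contrapositive of premise 4 (O(withhold_report → not cease_operations)) is O(cease_operations → not withhold_report), and O(cease_operations) is already established, so O(not withhold_report).
Premise 6, O(open_valve → withhold_report), contraposes to O(not withhold_report → not open_valve); with O(not withhold_report) we get O(not open_valve).
Premise 9 is O(vacate_premises → open_valve); contrapositively O(not open_valve → not vacate_premises). Since O(not open_valve) holds, K gives O(not vacate_premises).
Premises 1, 7, 8 do not contribute to this derivation.
Thus O(not vacate_premises), which is F(vacate_premises): vacate_premises is forbidden.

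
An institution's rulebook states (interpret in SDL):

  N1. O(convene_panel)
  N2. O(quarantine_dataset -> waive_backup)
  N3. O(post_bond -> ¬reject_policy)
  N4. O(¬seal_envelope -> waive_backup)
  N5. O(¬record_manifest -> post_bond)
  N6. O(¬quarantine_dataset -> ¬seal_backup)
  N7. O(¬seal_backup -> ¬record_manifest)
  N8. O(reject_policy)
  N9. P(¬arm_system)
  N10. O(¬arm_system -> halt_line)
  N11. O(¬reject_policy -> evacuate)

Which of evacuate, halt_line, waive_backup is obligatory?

Premise 8 states O(reject_policy) outright.
The contrapositive of premise 3 (O(post_bond -> ¬reject_policy)) is O(reject_policy -> ¬post_bond), and O(reject_policy) is already established, so O(¬post_bond).
Premise 5, O(¬record_manifest -> post_bond), contraposes to O(¬post_bond -> record_manifest); with O(¬post_bond) we get O(record_manifest).
Premise 7 is O(¬seal_backup -> ¬record_manifest); contrapositively O(record_manifest -> seal_backup). Since O(record_manifest) holds, K gives O(seal_backup).
Premise 6, O(¬quarantine_dataset -> ¬seal_backup), contraposes to O(seal_backup -> quarantine_dataset); with O(seal_backup) we get O(quarantine_dataset).
Applying K to premise 2 (O(quarantine_dataset -> waive_backup)) and O(quarantine_dataset) yields O(waive_backup).
So O(waive_backup) holds — waive_backup is obligatory. None of the other listed options is made obligatory by any chain of premises.

waive_backup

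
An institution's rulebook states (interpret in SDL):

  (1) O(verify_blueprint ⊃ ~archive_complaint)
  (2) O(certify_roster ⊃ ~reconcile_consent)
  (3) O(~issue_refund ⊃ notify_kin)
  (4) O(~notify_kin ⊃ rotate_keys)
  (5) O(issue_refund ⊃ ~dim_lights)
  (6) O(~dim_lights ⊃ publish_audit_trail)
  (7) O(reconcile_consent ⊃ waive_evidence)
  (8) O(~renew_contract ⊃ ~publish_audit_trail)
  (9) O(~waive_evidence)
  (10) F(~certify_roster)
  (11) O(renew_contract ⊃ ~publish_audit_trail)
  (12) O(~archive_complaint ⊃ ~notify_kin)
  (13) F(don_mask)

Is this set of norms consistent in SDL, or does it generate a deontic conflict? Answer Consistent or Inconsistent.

Consistent

Premise 7 is O(reconcile_consent ⊃ waive_evidence), but O(reconcile_consent) is not derivable from the premises, so it does not yield O(waive_evidence).
So O(waive_evidence) is not derivable, and the apparent clash with O(~waive_evidence) does not arise.
A world satisfying every obligation exists (e.g. archive_complaint=true, certify_roster=true, dim_lights=true, don_mask=false, issue_refund=false, notify_kin=true, publish_audit_trail=false, reconcile_consent=false, renew_contract=false, rotate_keys=false, verify_blueprint=false, waive_evidence=false); no atom is both obligatory and forbidden, so the set is consistent.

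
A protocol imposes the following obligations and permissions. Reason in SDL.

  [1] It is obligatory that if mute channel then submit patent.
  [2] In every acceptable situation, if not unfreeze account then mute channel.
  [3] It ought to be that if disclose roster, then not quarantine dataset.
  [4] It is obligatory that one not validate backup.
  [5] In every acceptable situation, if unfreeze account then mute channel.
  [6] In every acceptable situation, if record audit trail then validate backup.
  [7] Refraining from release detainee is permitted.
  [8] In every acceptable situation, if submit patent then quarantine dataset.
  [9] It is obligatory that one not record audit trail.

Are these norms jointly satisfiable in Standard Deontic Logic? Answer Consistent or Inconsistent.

Premise 6 is O(record_audit_trail → validate_backup), but O(record_audit_trail) is not derivable from the premises, so it does not yield O(validate_backup).
So O(validate_backup) is not derivable, and the apparent clash with O(¬validate_backup) does not arise.
A world satisfying every obligation exists (e.g. disclose_roster=false, mute_channel=true, quarantine_dataset=true, record_audit_trail=false, release_detainee=false, submit_patent=true, unfreeze_account=false, validate_backup=false); no atom is both obligatory and forbidden, so the set is consistent.

Consistent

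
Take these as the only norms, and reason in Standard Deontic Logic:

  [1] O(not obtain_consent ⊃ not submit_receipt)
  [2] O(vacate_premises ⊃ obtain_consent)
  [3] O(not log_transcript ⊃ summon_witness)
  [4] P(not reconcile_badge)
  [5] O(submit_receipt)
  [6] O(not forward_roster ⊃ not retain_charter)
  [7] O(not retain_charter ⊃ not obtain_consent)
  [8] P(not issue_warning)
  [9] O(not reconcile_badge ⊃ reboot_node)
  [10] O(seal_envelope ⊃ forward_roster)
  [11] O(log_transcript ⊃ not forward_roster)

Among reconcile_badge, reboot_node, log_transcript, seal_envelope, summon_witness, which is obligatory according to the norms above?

summon_witness

From premise 5 we have O(submit_receipt).
Premise 1 is O(not obtain_consent ⊃ not submit_receipt); contrapositively O(submit_receipt ⊃ obtain_consent). Since O(submit_receipt) holds, K gives O(obtain_consent).
Premise 7 is O(not retain_charter ⊃ not obtain_consent); contrapositively O(obtain_consent ⊃ retain_charter). Since O(obtain_consent) holds, K gives O(retain_charter).
Premise 6 is O(not forward_roster ⊃ not retain_charter); contrapositively O(retain_charter ⊃ forward_roster). Since O(retain_charter) holds, K gives O(forward_roster).
Premise 11 is O(log_transcript ⊃ not forward_roster); contrapositively O(forward_roster ⊃ not log_transcript). Since O(forward_roster) holds, K gives O(not log_transcript).
From O(not log_transcript) and premise 3, O(not log_transcript ⊃ summon_witness), we obtain O(summon_witness).
So O(summon_witness) holds — summon_witness is obligatory. None of the other listed options is made obligatory by any chain of premises.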